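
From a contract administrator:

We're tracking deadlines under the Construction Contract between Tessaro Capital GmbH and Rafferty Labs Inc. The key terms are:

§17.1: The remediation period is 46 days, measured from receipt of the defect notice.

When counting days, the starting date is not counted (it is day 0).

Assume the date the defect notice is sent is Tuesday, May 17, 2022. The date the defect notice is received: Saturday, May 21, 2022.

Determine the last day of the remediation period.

Jul 6, 2022

The last day of the remediation period: 46 calendar days after May 21, 2022 is Jul 6, 2022.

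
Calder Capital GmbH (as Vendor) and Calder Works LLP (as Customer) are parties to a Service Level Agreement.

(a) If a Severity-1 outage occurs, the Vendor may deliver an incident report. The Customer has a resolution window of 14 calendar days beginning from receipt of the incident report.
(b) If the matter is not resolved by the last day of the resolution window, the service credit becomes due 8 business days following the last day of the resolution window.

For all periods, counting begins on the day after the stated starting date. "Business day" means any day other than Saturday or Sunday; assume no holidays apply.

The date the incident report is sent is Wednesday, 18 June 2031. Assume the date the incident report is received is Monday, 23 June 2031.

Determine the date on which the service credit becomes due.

17 July 2031

The last day of the resolution window: 14 calendar days after 23 June 2031 is 7 July 2031.
The date on which the service credit becomes due: 8 business days after Monday, 7 July 2031, skipping weekends — Jul 8, Jul 9, Jul 10, Jul 11, Jul 14, Jul 15, Jul 16, Jul 17 — lands on Thursday, 17 July 2031.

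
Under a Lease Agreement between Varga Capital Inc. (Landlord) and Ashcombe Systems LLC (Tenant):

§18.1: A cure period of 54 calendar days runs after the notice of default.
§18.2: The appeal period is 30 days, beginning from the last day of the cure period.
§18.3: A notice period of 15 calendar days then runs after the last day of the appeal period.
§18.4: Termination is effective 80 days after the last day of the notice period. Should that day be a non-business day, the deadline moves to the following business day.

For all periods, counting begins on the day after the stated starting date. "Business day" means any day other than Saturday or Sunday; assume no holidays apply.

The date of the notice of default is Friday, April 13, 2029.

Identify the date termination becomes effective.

Adding 54 calendar days to April 13, 2029 gives June 6, 2029, which is the last day of the cure period.
Adding 30 calendar days to June 6, 2029 gives July 6, 2029, which is the last day of the appeal period.
The last day of the notice period: July 6, 2029 + 15 days = July 21, 2029.
The date termination becomes effective: 80 calendar days after July 21, 2029 is October 9, 2029. October 9, 2029 is a Tuesday, so no roll-forward applies.

October 9, 2029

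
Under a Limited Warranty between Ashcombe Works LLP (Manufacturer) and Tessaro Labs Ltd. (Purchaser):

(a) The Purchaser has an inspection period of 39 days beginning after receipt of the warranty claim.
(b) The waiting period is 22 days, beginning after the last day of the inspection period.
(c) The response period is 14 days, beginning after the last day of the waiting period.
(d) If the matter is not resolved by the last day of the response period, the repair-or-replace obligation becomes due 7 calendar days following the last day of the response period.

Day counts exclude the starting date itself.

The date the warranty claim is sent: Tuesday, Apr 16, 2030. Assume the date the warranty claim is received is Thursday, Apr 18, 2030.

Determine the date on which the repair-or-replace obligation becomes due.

The last day of the inspection period: Apr 18, 2030 + 39 days = May 27, 2030.
The last day of the waiting period: 22 calendar days after May 27, 2030 is Jun 18, 2030.
Adding 14 calendar days to Jun 18, 2030 gives Jul 2, 2030, which is the last day of the response period.
Adding 7 calendar days to Jul 2, 2030 gives Jul 9, 2030, which is the date on which the repair-or-replace obligation becomes due.

Jul 9, 2030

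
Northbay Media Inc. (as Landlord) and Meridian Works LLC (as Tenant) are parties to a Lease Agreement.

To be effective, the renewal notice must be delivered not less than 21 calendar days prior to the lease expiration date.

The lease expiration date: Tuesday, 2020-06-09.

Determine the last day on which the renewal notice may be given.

Counting back 21 calendar days from 2020-06-09 gives 2020-05-19.

2020-05-19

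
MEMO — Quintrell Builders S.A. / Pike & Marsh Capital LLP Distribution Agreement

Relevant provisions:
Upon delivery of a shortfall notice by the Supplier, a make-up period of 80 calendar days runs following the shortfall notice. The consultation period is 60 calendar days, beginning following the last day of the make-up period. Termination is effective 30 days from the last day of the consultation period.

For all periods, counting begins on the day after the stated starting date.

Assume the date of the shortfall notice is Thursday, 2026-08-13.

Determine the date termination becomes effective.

2027-01-30

Adding 80 calendar days to 2026-08-13 gives 2026-11-01, which is the last day of the make-up period.
The last day of the consultation period: 60 calendar days after 2026-11-01 is 2026-12-31.
The date termination becomes effective: 30 calendar days after 2026-12-31 is 2027-01-30.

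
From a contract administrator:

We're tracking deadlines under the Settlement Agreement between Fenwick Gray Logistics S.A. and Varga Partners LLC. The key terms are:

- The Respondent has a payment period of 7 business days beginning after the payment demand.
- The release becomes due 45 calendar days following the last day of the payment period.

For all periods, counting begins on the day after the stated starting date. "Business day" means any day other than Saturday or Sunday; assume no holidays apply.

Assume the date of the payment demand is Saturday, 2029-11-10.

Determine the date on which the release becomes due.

2030-01-04

The last day of the payment period: 7 business days after Saturday, 2029-11-10, skipping weekends — Nov 12, Nov 13, Nov 14, Nov 15, Nov 16, Nov 19, Nov 20 — lands on Tuesday, 2029-11-20.
Adding 45 calendar days to 2029-11-20 gives 2030-01-04, which is the date on which the release becomes due.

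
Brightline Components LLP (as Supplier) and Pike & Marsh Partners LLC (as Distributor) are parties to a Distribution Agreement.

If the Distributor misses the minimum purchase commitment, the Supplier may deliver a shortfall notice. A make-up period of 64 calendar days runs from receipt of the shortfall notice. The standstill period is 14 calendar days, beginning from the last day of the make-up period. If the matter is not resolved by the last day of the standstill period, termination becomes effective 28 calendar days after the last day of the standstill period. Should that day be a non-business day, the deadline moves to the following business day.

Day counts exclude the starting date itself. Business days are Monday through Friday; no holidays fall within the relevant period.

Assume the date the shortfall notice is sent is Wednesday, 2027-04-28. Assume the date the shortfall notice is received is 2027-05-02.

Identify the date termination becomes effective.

The last day of the make-up period: 2027-05-02 + 64 days = 2027-07-05.
The last day of the standstill period: 14 calendar days after 2027-07-05 is 2027-07-19.
The date termination becomes effective: 28 calendar days after 2027-07-19 is 2027-08-16. 2027-08-16 is a Monday, so no roll-forward applies.

2027-08-16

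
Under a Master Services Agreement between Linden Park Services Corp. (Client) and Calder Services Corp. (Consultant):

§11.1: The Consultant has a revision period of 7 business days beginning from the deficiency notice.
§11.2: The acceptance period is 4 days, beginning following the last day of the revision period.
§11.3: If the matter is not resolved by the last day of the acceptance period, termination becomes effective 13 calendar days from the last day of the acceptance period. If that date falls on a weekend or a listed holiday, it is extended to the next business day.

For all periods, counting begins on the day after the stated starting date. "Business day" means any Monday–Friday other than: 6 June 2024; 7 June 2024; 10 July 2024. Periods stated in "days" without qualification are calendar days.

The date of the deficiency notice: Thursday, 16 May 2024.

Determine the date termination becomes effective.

The last day of the revision period: counting 7 business days from Thursday, 16 May 2024 (May 17, May 20, May 21, May 22, May 23, May 24, May 27, skipping weekends) reaches Monday, 27 May 2024.
Adding 4 calendar days to 27 May 2024 gives 31 May 2024, which is the last day of the acceptance period.
Adding 13 calendar days to 31 May 2024 gives 13 June 2024, which is the date termination becomes effective. 13 June 2024 is a Thursday and is not a listed holiday, so no roll-forward applies.

13 June 2024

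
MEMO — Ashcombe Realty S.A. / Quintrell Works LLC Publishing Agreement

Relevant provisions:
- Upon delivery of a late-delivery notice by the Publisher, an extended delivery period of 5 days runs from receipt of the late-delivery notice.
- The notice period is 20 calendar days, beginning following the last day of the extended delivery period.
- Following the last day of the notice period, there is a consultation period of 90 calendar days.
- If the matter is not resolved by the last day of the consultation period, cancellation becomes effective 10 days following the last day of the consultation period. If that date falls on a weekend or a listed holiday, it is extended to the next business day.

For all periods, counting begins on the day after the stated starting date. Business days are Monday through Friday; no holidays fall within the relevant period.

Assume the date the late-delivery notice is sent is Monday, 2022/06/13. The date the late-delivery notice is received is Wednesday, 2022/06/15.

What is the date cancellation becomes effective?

2022/10/18

The last day of the extended delivery period: 5 calendar days after 2022/06/15 is 2022/06/20.
The last day of the notice period: 20 calendar days after 2022/06/20 is 2022/07/10.
The last day of the consultation period: 90 calendar days after 2022/07/10 is 2022/10/08.
The date cancellation becomes effective: 10 calendar days after 2022/10/08 is 2022/10/18. 2022/10/18 is a Tuesday, so no roll-forward applies.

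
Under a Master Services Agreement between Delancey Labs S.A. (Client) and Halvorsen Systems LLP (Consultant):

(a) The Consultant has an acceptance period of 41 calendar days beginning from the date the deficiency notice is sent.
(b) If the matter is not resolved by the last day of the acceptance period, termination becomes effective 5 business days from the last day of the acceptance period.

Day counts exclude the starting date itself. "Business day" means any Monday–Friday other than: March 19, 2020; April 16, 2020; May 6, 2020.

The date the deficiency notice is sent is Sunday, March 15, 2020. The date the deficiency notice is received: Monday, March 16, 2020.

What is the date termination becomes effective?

May 1, 2020

The last day of the acceptance period: March 15, 2020 + 41 days = April 25, 2020.
The date termination becomes effective: counting 5 business days from Saturday, April 25, 2020 (Apr 27, Apr 28, Apr 29, Apr 30, May 1, skipping weekends) reaches Friday, May 1, 2020.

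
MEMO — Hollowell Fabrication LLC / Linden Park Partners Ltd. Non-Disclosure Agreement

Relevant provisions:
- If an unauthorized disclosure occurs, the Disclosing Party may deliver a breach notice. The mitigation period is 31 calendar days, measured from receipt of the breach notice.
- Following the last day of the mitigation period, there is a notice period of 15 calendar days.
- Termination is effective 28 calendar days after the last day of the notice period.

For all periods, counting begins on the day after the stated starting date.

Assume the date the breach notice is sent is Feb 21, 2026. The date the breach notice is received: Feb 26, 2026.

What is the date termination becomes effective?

May 11, 2026

The last day of the mitigation period: Feb 26, 2026 + 31 days = Mar 29, 2026.
The last day of the notice period: 15 calendar days after Mar 29, 2026 is Apr 13, 2026.
The date termination becomes effective: Apr 13, 2026 + 28 days = May 11, 2026.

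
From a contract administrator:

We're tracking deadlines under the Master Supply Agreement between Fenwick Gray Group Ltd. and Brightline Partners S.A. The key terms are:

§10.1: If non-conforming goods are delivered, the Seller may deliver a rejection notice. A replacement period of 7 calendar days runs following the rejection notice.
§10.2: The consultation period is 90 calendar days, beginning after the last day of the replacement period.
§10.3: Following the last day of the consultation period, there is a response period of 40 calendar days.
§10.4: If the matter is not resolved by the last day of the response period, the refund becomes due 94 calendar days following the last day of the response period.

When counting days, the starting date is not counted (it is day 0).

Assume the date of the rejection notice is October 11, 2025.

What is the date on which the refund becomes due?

May 30, 2026

The last day of the replacement period: 7 calendar days after October 11, 2025 is October 18, 2025.
The last day of the consultation period: October 18, 2025 + 90 days = January 16, 2026.
The last day of the response period: 40 calendar days after January 16, 2026 is February 25, 2026.
Adding 94 calendar days to February 25, 2026 gives May 30, 2026, which is the date on which the refund becomes due.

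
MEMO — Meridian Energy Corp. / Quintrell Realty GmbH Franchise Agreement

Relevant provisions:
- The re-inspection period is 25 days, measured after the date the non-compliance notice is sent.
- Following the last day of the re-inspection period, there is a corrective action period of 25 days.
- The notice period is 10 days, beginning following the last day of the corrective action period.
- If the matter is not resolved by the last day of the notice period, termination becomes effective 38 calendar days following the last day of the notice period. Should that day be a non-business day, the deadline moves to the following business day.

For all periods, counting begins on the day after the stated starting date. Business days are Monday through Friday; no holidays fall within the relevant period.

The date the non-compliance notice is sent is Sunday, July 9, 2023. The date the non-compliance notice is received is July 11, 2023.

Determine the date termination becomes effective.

October 16, 2023

The last day of the re-inspection period: 25 calendar days after July 9, 2023 is August 3, 2023.
Adding 25 calendar days to August 3, 2023 gives August 28, 2023, which is the last day of the corrective action period.
Adding 10 calendar days to August 28, 2023 gives September 7, 2023, which is the last day of the notice period.
The date termination becomes effective: September 7, 2023 + 38 days = October 15, 2023. That falls on a Sunday, so it rolls to the next business day, Monday, October 16, 2023.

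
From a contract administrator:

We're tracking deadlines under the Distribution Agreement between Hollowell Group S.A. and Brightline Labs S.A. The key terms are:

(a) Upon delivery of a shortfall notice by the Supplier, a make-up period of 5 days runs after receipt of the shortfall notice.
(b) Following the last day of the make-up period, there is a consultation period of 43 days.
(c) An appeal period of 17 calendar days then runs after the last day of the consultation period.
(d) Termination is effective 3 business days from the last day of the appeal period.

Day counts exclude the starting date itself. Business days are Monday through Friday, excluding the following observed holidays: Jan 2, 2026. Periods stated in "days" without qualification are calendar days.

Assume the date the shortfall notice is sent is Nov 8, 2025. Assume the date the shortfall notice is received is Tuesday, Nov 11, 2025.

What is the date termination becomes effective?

Jan 20, 2026

The last day of the make-up period: 5 calendar days after Nov 11, 2025 is Nov 16, 2025.
The last day of the consultation period: 43 calendar days after Nov 16, 2025 is Dec 29, 2025.
Adding 17 calendar days to Dec 29, 2025 gives Jan 15, 2026, which is the last day of the appeal period.
The date termination becomes effective: 3 business days after Thursday, Jan 15, 2026, skipping weekends — Jan 16, Jan 19, Jan 20 — lands on Tuesday, Jan 20, 2026.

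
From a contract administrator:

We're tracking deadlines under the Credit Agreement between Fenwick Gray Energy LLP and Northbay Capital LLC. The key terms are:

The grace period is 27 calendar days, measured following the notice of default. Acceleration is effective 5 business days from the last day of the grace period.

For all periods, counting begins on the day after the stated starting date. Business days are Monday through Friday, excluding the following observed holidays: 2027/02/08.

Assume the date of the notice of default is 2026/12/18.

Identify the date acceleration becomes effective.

2027/01/21

Adding 27 calendar days to 2026/12/18 gives 2027/01/14, which is the last day of the grace period.
The date acceleration becomes effective: counting 5 business days from Thursday, 2027/01/14 (Jan 15, Jan 18, Jan 19, Jan 20, Jan 21, skipping weekends) reaches Thursday, 2027/01/21.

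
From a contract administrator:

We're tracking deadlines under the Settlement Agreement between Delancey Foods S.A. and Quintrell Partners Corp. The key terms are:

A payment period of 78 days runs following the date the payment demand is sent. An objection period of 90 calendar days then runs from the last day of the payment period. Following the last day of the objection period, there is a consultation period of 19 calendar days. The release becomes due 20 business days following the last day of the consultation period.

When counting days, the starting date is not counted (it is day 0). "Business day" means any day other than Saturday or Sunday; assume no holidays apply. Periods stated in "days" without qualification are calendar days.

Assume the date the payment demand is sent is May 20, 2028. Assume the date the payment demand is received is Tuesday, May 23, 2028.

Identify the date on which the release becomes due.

December 21, 2028

Adding 78 calendar days to May 20, 2028 gives August 6, 2028, which is the last day of the payment period.
The last day of the objection period: 90 calendar days after August 6, 2028 is November 4, 2028.
Adding 19 calendar days to November 4, 2028 gives November 23, 2028, which is the last day of the consultation period.
The date on which the release becomes due: 20 business days after Thursday, November 23, 2028, skipping weekends — Nov 24, Nov 27, Nov 28, Nov 29, …, Dec 19, Dec 20, Dec 21 — lands on Thursday, December 21, 2028.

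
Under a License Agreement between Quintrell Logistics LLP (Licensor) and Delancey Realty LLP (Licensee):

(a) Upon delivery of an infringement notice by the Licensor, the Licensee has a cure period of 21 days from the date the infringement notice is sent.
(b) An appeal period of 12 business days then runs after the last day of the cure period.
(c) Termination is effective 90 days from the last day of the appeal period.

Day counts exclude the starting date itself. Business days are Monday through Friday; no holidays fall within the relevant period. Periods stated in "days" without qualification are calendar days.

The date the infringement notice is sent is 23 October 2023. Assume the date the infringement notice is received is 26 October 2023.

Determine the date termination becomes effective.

27 February 2024

Adding 21 calendar days to 23 October 2023 gives 13 November 2023, which is the last day of the cure period.
From Monday, 13 November 2023, 12 business days (Nov 14, Nov 15, Nov 16, Nov 17, …, Nov 27, Nov 28, Nov 29, skipping weekends) brings us to Wednesday, 29 November 2023, which is the last day of the appeal period.
Adding 90 calendar days to 29 November 2023 gives 27 February 2024, which is the date termination becomes effective.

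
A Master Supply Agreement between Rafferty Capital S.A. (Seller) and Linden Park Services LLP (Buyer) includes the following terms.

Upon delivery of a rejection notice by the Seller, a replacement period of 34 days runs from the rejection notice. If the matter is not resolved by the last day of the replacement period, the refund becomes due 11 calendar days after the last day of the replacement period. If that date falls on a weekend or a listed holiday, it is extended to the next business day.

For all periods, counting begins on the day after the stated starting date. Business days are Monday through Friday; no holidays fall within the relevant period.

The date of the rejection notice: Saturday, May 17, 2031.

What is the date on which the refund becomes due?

The last day of the replacement period: May 17, 2031 + 34 days = Jun 20, 2031.
Adding 11 calendar days to Jun 20, 2031 gives Jul 1, 2031, which is the date on which the refund becomes due. Jul 1, 2031 is a Tuesday, so no roll-forward applies.

Jul 1, 2031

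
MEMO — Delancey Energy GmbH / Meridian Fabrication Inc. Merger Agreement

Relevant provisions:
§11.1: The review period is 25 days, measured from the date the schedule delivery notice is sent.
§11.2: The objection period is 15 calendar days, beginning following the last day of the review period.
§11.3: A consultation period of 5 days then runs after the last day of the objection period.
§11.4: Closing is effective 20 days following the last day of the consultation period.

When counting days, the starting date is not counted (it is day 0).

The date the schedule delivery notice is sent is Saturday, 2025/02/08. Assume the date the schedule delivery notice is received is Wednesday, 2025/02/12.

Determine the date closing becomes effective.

Adding 25 calendar days to 2025/02/08 gives 2025/03/05, which is the last day of the review period.
The last day of the objection period: 15 calendar days after 2025/03/05 is 2025/03/20.
The last day of the consultation period: 5 calendar days after 2025/03/20 is 2025/03/25.
Adding 20 calendar days to 2025/03/25 gives 2025/04/14, which is the date closing becomes effective.

2025/04/14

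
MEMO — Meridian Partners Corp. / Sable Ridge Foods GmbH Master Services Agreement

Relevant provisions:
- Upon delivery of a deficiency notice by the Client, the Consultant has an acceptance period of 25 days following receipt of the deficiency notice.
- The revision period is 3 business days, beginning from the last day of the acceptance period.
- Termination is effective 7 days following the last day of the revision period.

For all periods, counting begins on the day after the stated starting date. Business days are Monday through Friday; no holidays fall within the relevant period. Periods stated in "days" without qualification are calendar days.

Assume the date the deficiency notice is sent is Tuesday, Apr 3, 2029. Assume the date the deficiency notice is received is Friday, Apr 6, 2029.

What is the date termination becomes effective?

May 11, 2029

The last day of the acceptance period: 25 calendar days after Apr 6, 2029 is May 1, 2029.
The last day of the revision period: 3 business days after Tuesday, May 1, 2029, skipping weekends — May 2, May 3, May 4 — lands on Friday, May 4, 2029.
The date termination becomes effective: 7 calendar days after May 4, 2029 is May 11, 2029.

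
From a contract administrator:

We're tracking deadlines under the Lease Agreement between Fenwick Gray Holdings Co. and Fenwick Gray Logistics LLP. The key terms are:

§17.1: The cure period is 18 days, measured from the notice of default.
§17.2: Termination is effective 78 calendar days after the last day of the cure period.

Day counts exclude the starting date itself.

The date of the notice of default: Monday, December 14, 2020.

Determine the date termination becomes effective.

March 20, 2021

The last day of the cure period: 18 calendar days after December 14, 2020 is January 1, 2021.
The date termination becomes effective: 78 calendar days after January 1, 2021 is March 20, 2021.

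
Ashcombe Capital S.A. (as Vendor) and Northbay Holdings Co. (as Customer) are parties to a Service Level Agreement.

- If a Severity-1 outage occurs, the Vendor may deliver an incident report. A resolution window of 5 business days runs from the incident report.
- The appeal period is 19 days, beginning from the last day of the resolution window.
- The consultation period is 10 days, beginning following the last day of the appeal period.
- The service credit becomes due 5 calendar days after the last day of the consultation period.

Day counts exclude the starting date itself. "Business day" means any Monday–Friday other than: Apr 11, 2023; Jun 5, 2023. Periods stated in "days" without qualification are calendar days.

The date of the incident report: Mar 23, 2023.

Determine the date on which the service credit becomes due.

May 3, 2023

The last day of the resolution window: counting 5 business days from Thursday, Mar 23, 2023 (Mar 24, Mar 27, Mar 28, Mar 29, Mar 30, skipping weekends) reaches Thursday, Mar 30, 2023.
Adding 19 calendar days to Mar 30, 2023 gives Apr 18, 2023, which is the last day of the appeal period.
Adding 10 calendar days to Apr 18, 2023 gives Apr 28, 2023, which is the last day of the consultation period.
Adding 5 calendar days to Apr 28, 2023 gives May 3, 2023, which is the date on which the service credit becomes due.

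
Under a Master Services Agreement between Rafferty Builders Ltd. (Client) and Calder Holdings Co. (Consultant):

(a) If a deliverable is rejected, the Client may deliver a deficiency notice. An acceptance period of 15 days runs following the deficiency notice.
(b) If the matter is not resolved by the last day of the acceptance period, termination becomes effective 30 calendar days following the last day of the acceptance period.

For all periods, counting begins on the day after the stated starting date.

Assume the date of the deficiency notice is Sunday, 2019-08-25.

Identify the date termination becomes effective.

2019-10-09

The last day of the acceptance period: 15 calendar days after 2019-08-25 is 2019-09-09.
The date termination becomes effective: 2019-09-09 + 30 days = 2019-10-09.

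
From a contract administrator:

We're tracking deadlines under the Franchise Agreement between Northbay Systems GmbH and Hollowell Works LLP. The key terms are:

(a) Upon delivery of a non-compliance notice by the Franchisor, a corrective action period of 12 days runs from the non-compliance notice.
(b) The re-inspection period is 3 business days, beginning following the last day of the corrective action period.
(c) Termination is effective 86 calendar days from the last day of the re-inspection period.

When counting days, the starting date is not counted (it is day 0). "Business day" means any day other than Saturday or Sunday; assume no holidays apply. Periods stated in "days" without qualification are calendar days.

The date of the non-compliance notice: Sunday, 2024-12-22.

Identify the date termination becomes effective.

2025-04-04

Adding 12 calendar days to 2024-12-22 gives 2025-01-03, which is the last day of the corrective action period.
The last day of the re-inspection period: 3 business days after Friday, 2025-01-03, skipping weekends — Jan 6, Jan 7, Jan 8 — lands on Wednesday, 2025-01-08.
The date termination becomes effective: 86 calendar days after 2025-01-08 is 2025-04-04.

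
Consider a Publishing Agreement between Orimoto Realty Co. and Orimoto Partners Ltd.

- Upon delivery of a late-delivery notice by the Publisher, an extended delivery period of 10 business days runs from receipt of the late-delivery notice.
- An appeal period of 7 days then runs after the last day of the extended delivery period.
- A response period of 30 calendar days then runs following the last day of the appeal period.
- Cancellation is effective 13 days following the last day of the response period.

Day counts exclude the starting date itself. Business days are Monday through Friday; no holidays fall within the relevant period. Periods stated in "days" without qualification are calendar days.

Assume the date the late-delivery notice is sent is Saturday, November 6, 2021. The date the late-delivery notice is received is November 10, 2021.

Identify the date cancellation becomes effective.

January 13, 2022

From Wednesday, November 10, 2021, 10 business days (Nov 11, Nov 12, Nov 15, Nov 16, Nov 17, Nov 18, Nov 19, Nov 22, Nov 23, Nov 24, skipping weekends) brings us to Wednesday, November 24, 2021, which is the last day of the extended delivery period.
The last day of the appeal period: November 24, 2021 + 7 days = December 1, 2021.
Adding 30 calendar days to December 1, 2021 gives December 31, 2021, which is the last day of the response period.
The date cancellation becomes effective: 13 calendar days after December 31, 2021 is January 13, 2022.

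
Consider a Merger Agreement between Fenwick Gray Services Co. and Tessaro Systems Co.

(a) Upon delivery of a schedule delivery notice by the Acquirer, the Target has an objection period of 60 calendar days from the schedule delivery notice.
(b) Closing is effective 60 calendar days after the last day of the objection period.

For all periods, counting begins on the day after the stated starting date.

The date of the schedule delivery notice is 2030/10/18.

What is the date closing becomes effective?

2031/02/15

Adding 60 calendar days to 2030/10/18 gives 2030/12/17, which is the last day of the objection period.
The date closing becomes effective: 2030/12/17 + 60 days = 2031/02/15.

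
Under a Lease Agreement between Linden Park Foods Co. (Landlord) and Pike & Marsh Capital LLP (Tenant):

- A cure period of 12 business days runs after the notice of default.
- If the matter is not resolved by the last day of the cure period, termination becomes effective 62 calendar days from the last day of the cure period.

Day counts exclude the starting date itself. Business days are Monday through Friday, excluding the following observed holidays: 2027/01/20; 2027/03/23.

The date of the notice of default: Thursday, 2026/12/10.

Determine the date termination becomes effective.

The last day of the cure period: counting 12 business days from Thursday, 2026/12/10 (Dec 11, Dec 14, Dec 15, Dec 16, …, Dec 24, Dec 25, Dec 28, skipping weekends) reaches Monday, 2026/12/28.
Adding 62 calendar days to 2026/12/28 gives 2027/02/28, which is the date termination becomes effective.

2027/02/28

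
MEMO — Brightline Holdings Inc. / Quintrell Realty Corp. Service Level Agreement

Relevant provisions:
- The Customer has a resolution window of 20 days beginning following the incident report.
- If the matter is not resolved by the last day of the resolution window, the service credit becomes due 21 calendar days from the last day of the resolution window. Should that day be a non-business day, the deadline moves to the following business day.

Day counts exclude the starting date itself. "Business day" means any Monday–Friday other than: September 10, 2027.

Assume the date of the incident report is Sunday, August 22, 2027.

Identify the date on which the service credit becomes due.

October 4, 2027

Adding 20 calendar days to August 22, 2027 gives September 11, 2027, which is the last day of the resolution window.
The date on which the service credit becomes due: 21 calendar days after September 11, 2027 is October 2, 2027. That falls on a Saturday, so it rolls to the next business day, Monday, October 4, 2027.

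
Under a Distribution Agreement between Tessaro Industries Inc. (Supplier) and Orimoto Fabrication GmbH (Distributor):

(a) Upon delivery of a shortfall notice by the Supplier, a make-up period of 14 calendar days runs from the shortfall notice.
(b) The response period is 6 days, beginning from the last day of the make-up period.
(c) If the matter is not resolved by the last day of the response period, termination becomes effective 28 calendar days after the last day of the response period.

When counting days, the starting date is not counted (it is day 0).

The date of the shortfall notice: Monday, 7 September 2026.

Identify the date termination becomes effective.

The last day of the make-up period: 14 calendar days after 7 September 2026 is 21 September 2026.
The last day of the response period: 21 September 2026 + 6 days = 27 September 2026.
Adding 28 calendar days to 27 September 2026 gives 25 October 2026, which is the date termination becomes effective.

25 October 2026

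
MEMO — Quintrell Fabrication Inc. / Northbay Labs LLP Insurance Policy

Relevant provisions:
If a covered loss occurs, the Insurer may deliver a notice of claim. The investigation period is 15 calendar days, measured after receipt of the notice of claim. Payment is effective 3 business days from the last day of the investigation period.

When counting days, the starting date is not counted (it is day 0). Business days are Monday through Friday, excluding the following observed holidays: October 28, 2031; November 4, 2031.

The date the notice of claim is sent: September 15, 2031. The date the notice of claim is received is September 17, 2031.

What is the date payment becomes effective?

The last day of the investigation period: 15 calendar days after September 17, 2031 is October 2, 2031.
From Thursday, October 2, 2031, 3 business days (Oct 3, Oct 6, Oct 7, skipping weekends) brings us to Tuesday, October 7, 2031, which is the date payment becomes effective.

October 7, 2031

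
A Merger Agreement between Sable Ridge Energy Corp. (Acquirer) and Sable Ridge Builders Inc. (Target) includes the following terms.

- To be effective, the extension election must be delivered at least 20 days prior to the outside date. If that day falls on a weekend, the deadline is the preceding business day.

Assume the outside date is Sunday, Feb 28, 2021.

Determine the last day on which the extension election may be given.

Feb 28, 2021 minus 20 days is Feb 8, 2021. That is a Monday, so no adjustment is needed.

Feb 8, 2021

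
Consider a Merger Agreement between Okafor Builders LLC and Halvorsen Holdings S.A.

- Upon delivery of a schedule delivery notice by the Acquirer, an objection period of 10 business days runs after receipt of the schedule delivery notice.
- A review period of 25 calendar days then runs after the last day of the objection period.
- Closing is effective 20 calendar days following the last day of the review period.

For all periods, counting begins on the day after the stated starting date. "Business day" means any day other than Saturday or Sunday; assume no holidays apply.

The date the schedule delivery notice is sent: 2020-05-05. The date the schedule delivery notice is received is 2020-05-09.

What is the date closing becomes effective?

The last day of the objection period: 10 business days after Saturday, 2020-05-09, skipping weekends — May 11, May 12, May 13, May 14, May 15, May 18, May 19, May 20, May 21, May 22 — lands on Friday, 2020-05-22.
Adding 25 calendar days to 2020-05-22 gives 2020-06-16, which is the last day of the review period.
Adding 20 calendar days to 2020-06-16 gives 2020-07-06, which is the date closing becomes effective.

2020-07-06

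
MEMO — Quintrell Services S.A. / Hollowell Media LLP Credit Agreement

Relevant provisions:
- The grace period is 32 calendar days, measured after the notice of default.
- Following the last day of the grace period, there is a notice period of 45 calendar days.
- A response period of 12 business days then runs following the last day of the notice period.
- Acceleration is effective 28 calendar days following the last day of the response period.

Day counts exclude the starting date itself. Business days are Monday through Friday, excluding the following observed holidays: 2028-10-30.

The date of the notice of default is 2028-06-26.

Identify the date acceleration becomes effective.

Adding 32 calendar days to 2028-06-26 gives 2028-07-28, which is the last day of the grace period.
Adding 45 calendar days to 2028-07-28 gives 2028-09-11, which is the last day of the notice period.
The last day of the response period: counting 12 business days from Monday, 2028-09-11 (Sep 12, Sep 13, Sep 14, Sep 15, …, Sep 25, Sep 26, Sep 27, skipping weekends) reaches Wednesday, 2028-09-27.
Adding 28 calendar days to 2028-09-27 gives 2028-10-25, which is the date acceleration becomes effective.

2028-10-25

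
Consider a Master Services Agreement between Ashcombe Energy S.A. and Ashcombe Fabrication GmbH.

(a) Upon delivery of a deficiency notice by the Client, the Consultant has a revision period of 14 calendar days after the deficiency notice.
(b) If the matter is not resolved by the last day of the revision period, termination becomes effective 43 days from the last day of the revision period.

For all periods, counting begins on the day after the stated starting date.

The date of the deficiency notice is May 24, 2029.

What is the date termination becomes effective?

Jul 20, 2029

The last day of the revision period: May 24, 2029 + 14 days = Jun 7, 2029.
The date termination becomes effective: 43 calendar days after Jun 7, 2029 is Jul 20, 2029.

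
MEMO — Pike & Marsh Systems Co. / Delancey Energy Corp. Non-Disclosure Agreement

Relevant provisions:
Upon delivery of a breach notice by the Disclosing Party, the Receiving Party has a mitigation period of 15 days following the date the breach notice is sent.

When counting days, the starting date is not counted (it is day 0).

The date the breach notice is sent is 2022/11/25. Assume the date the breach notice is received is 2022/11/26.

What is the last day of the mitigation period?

The last day of the mitigation period: 15 calendar days after 2022/11/25 is 2022/12/10.

2022/12/10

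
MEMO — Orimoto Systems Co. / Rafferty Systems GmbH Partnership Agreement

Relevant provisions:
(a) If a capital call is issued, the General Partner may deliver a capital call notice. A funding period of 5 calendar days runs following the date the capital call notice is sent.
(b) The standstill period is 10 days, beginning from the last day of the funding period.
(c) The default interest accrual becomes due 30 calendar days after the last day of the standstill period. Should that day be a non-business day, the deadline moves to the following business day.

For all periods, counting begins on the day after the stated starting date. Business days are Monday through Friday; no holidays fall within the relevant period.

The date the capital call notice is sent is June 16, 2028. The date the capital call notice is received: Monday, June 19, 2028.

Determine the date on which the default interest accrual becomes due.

July 31, 2028

The last day of the funding period: June 16, 2028 + 5 days = June 21, 2028.
The last day of the standstill period: June 21, 2028 + 10 days = July 1, 2028.
The date on which the default interest accrual becomes due: 30 calendar days after July 1, 2028 is July 31, 2028. July 31, 2028 is a Monday, so no roll-forward applies.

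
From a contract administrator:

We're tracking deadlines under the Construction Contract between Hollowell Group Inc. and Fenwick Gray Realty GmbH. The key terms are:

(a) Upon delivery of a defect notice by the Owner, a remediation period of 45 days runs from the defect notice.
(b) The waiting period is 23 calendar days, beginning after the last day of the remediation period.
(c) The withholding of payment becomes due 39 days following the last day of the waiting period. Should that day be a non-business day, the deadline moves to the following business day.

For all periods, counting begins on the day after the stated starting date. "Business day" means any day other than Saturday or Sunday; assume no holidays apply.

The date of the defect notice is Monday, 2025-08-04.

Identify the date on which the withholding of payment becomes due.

Adding 45 calendar days to 2025-08-04 gives 2025-09-18, which is the last day of the remediation period.
The last day of the waiting period: 23 calendar days after 2025-09-18 is 2025-10-11.
The date on which the withholding of payment becomes due: 2025-10-11 + 39 days = 2025-11-19. 2025-11-19 is a Wednesday, so no roll-forward applies.

2025-11-19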